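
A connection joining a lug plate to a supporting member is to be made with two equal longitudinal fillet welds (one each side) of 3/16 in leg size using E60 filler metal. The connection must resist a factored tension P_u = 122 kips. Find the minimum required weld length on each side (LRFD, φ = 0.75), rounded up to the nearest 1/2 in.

E60XX → F_EXX = 60 ksi.
Throat t_e = 0.707 × 0.1875 = 0.1326 in.
φr_n = 0.75 × 0.6 × 60 × 0.1326 = 3.579 kips/in.
L_req = P_u / φr_n = 122 / 3.579 = 34.09 in total.
Per side: 34.09 / 2 = 17.04 in.
Round up → use L = 17.5 in on each side.

L = 17.5 in on each side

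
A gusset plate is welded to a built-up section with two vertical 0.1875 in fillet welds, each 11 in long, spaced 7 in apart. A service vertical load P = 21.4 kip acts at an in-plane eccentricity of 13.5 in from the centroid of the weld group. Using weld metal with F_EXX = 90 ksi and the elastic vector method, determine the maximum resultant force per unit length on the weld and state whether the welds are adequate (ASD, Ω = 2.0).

Total weld length L_w = 22 in. Treat welds as unit-width lines.
Polar moment about centroid: J = 2[d³/12 + d(b/2)²] = 2[11³/12 + 11×3.5²] = 491.3 in³.
Direct shear f_v = P/L_w = 21.4 / 22 = 0.9727 kip/in (vertical).
Torsion M = P·e = 21.4 × 13.5 = 288.9 kip·in.
Critical point at (x, y) = (3.5, 5.5) from centroid. f_tx = M·y/J = 3.234 kip/in; f_ty = M·x/J = 2.058 kip/in.
Resultant f_max = √[f_tx² + (f_v + f_ty)²] = √[3.234² + (0.9727 + 2.058)²] = 4.432 kip/in.
Capacity per unit length: r_n/Ω = (1/2.0) × 0.6 × 90 × (0.707 × 0.1875) = 3.579 kip/in.
4.432 > 3.579 → NOT adequate.

f_max ≈ 4.43 kip/in; NOT adequate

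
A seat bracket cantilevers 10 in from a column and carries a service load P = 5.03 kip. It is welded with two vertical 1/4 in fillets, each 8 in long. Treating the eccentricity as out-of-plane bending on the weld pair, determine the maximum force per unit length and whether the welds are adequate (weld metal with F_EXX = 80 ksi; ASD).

L_w = 2 × 8 = 16 in; section modulus (unit throat) S = 2 × L²/6 = 21.33 in².
Direct shear f_v = P/L_w = 5.03/16 = 0.3144 kip/in.
Moment M = P × e = 5.03 × 10 = 50.3 kip·in; bending f_b = M/S = 2.358 kip/in.
f_max = √(f_v² + f_b²) = √(0.3144² + 2.358²) = 2.379 kip/in.
r_n/Ω = (1/2.0) × 0.6 × 80 × (0.707 × 0.25) = 4.242 kip/in → adequate.

f_max ≈ 2.38 kip/in; adequate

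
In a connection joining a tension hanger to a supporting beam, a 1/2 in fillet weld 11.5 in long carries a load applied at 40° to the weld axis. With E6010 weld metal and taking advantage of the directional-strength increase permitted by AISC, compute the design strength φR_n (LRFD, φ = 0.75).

E60XX → F_EXX = 60 ksi.
t_e = 0.707 × 0.5 = 0.3535 in; A_we = 0.3535 × 11.5 = 4.065 in².
Directional factor: 1.0 + 0.5 sin^1.5(40°) = 1.258.
F_nw = 0.6 × 60 × 1.258 = 45.28 ksi.
φR_n = 0.75 × 45.28 × 4.065 = 138 kip.

φR_n ≈ 138 kip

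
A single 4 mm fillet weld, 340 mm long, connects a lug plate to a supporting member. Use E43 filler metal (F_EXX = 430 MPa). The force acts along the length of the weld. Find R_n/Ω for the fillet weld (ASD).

Effective throat t_e = 0.707 × 4 = 2.828 mm.
Total length L = 340 mm; A_we = 2.828 × 340 = 961.5 mm².
F_nw = 0.6 F_EXX = 0.6 × 430 = 258 MPa.
R_n = 258 × 961.5 × 10⁻³ = 248.1 kN; R_n/Ω = 248.1/2.0 = 124 kN.

R_n/Ω ≈ 124 kN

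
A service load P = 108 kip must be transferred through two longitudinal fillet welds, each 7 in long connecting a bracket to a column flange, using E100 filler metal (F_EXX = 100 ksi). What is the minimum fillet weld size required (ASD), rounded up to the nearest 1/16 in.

w = 3/8 in

Total weld length L = 14 in.
Required throat t_e = P × Ω / (0.6 F_EXX × L) = 108 × 2.0 / (0.6 × 100 × 14) = 0.2571 in.
Required leg w = t_e / 0.707 = 0.3637 in → use 3/8 in.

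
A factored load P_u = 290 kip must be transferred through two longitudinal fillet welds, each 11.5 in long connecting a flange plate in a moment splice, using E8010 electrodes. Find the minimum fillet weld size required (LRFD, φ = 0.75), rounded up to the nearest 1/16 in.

w = 1/2 in

E80XX → F_EXX = 80 ksi.
Total weld length L = 23 in.
Required throat t_e = P_u / (φ × 0.6 F_EXX × L) = 290 / (0.75 × 0.6 × 80 × 23) = 0.3502 in.
Required leg w = t_e / 0.707 = 0.4954 in → use 1/2 in.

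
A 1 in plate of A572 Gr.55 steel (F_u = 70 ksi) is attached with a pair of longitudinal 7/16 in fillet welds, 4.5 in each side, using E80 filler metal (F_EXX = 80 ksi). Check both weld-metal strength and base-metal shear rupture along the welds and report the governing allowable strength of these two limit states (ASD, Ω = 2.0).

t_e = 0.707 × 0.4375 = 0.3093 in; L = 9 in.
Weld metal: R_n/Ω = (1/2.0) × 0.6 × 80 × 0.3093 × 9 = 66.81 kip.
Base metal (shear rupture): R_n/Ω = (1/2.0) × 0.6 × 70 × 1 × 9 = 189 kip.
Governing: weld metal.

R_n/Ω ≈ 66.8 kip (weld metal governs)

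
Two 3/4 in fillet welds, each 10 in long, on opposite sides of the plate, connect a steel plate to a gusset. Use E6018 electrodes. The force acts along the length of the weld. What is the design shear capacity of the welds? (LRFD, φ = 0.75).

φR_n ≈ 286 kips

E60XX → F_EXX = 60 ksi.
Effective throat t_e = 0.707 × 0.75 = 0.5302 in.
Total length L = 20 in; A_we = 0.5302 × 20 = 10.61 in².
F_nw = 0.6 F_EXX = 0.6 × 60 = 36 ksi.
φR_n = 0.75 × 36 × 10.61 = 286.3 kips.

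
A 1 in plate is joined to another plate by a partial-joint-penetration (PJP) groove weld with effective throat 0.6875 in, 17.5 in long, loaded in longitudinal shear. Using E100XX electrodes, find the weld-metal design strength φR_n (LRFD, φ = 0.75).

φR_n ≈ 541 kip

E100XX → F_EXX = 100 ksi.
Effective throat (given) t_e = 0.6875 in.
A_we = 0.6875 × 17.5 = 12.03 in².
F_nw = 0.6 F_EXX = 60 ksi.
φR_n = 0.75 × 60 × 12.03 = 541.4 kip.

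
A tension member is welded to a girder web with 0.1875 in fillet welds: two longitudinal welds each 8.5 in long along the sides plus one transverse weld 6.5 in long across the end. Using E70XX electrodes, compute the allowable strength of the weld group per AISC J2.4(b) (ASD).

R_n/Ω ≈ 67.4 kip

E70XX → F_EXX = 70 ksi.
t_e = 0.707 × 0.1875 = 0.1326 in.
R_nwl = 0.6 × 70 × 0.1326 × 17 = 94.65 kip (longitudinal, 2 welds).
R_nwt = 0.6 × 70 × 0.1326 × 6.5 = 36.19 kip (transverse, base value).
(i) R_nwl + R_nwt = 130.8 kip; (ii) 0.85 R_nwl + 1.5 R_nwt = 134.7 kip.
R_n = max = 134.7 kip [governs: (ii)]; R_n/Ω = 67.37 kip.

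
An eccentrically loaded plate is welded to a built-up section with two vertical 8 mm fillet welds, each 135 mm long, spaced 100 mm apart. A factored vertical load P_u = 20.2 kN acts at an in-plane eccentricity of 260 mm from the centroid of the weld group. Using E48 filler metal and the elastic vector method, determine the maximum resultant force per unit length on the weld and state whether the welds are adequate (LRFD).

E48XX → F_EXX = 480 MPa.
Total weld length L_w = 270 mm. Treat welds as unit-width lines.
Polar moment about centroid: J = 2[d³/12 + d(b/2)²] = 2[135³/12 + 135×50²] = 1085000 mm³.
Direct shear f_v = P/L_w = 20.2×10³ / 270 = 74.81 N/mm (vertical).
Torsion M = P·e = 20.2×10³ × 260 = 5252000 N·mm.
Critical point at (x, y) = (50, 67.5) from centroid. f_tx = M·y/J = 326.7 N/mm; f_ty = M·x/J = 242 N/mm.
Resultant f_max = √[f_tx² + (f_v + f_ty)²] = √[326.7² + (74.81 + 242)²] = 455.1 N/mm.
Capacity per unit length: φr_n = 0.75 × 0.6 × 480 × (0.707 × 8) = 1222 N/mm.
455.1 ≤ 1222 → adequate.

f_max ≈ 455 N/mm; adequate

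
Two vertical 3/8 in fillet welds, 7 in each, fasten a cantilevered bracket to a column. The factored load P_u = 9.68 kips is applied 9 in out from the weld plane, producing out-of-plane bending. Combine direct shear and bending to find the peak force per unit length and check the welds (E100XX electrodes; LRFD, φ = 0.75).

E100XX → F_EXX = 100 ksi.
L_w = 2 × 7 = 14 in; section modulus (unit throat) S = 2 × L²/6 = 16.33 in².
Direct shear f_v = P/L_w = 9.68/14 = 0.6914 kip/in.
Moment M = P × e = 9.68 × 9 = 87.12 kip·in; bending f_b = M/S = 5.334 kip/in.
f_max = √(f_v² + f_b²) = √(0.6914² + 5.334²) = 5.379 kip/in.
φr_n = 0.75 × 0.6 × 100 × (0.707 × 0.375) = 11.93 kip/in → adequate.

f_max ≈ 5.38 kip/in; adequate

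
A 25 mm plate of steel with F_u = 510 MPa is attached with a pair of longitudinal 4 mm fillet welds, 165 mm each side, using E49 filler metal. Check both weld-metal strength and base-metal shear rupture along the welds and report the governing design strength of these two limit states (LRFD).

E49XX → F_EXX = 490 MPa.
t_e = 0.707 × 4 = 2.828 mm; L = 330 mm.
Weld metal: φR_n = 0.75 × 0.6 × 490 × 2.828 × 330 × 10⁻³ = 205.8 kN.
Base metal (shear rupture): φR_n = 0.75 × 0.6 × 510 × 25 × 330 × 10⁻³ = 1893 kN.
Governing: weld metal.

φR_n ≈ 206 kN (weld metal governs)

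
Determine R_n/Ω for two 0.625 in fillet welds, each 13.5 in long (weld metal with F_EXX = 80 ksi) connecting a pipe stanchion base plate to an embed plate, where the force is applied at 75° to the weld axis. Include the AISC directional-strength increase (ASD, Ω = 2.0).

t_e = 0.707 × 0.625 = 0.4419 in; A_we = 0.4419 × 27 = 11.93 in².
Directional factor: 1.0 + 0.5 sin^1.5(75°) = 1.475.
F_nw = 0.6 × 80 × 1.475 = 70.78 ksi.
R_n/Ω = (70.78 × 11.93) / 2.0 = 422.2 kip.

R_n/Ω ≈ 422 kip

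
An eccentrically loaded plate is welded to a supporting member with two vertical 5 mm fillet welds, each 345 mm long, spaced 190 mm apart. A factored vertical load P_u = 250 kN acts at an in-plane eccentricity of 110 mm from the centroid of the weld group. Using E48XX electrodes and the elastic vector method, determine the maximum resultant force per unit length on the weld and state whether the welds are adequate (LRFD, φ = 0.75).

f_max ≈ 669 N/mm; adequate

E48XX → F_EXX = 480 MPa.
Total weld length L_w = 690 mm. Treat welds as unit-width lines.
Polar moment about centroid: J = 2[d³/12 + d(b/2)²] = 2[345³/12 + 345×95²] = 13070000 mm³.
Direct shear f_v = P/L_w = 250×10³ / 690 = 362.3 N/mm (vertical).
Torsion M = P·e = 250×10³ × 110 = 27500000 N·mm.
Critical point at (x, y) = (95, 172.5) from centroid. f_tx = M·y/J = 362.9 N/mm; f_ty = M·x/J = 199.9 N/mm.
Resultant f_max = √[f_tx² + (f_v + f_ty)²] = √[362.9² + (362.3 + 199.9)²] = 669.1 N/mm.
Capacity per unit length: φr_n = 0.75 × 0.6 × 480 × (0.707 × 5) = 763.6 N/mm.
669.1 ≤ 763.6 → adequate.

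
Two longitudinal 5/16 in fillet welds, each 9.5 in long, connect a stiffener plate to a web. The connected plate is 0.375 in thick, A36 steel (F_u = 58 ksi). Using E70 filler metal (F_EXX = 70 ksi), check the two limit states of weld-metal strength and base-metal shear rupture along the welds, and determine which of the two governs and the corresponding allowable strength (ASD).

t_e = 0.707 × 0.3125 = 0.2209 in; L = 19 in.
Weld metal: R_n/Ω = (1/2.0) × 0.6 × 70 × 0.2209 × 19 = 88.15 kip.
Base metal (shear rupture): R_n/Ω = (1/2.0) × 0.6 × 58 × 0.375 × 19 = 124 kip.
Governing: weld metal.

R_n/Ω ≈ 88.2 kip (weld metal governs)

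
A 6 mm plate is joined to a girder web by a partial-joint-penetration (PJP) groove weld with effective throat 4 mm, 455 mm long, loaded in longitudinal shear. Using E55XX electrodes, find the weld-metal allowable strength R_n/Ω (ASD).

E55XX → F_EXX = 550 MPa.
Effective throat (given) t_e = 4 mm.
A_we = 4 × 455 = 1820 mm².
F_nw = 0.6 F_EXX = 330 MPa.
R_n/Ω = (330 × 1820) / 2.0 × 10⁻³ = 300.3 kN.

R_n/Ω ≈ 300 kN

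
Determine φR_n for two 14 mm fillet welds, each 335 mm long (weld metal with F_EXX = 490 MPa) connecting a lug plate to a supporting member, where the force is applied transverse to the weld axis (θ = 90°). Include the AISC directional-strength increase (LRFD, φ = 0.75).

t_e = 0.707 × 14 = 9.898 mm; A_we = 9.898 × 670 = 6632 mm².
Directional factor: 1.0 + 0.5 sin^1.5(90°) = 1.5.
F_nw = 0.6 × 490 × 1.5 = 441 MPa.
φR_n = 0.75 × 441 × 6632 × 10⁻³ = 2193 kN.

φR_n ≈ 2190 kN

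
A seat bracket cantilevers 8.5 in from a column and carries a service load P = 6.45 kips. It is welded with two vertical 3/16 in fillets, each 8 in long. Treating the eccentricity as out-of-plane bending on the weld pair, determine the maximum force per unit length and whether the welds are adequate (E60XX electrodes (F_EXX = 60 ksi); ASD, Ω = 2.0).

L_w = 2 × 8 = 16 in; section modulus (unit throat) S = 2 × L²/6 = 21.33 in².
Direct shear f_v = P/L_w = 6.45/16 = 0.4031 kip/in.
Moment M = P × e = 6.45 × 8.5 = 54.825 kip·in; bending f_b = M/S = 2.57 kip/in.
f_max = √(f_v² + f_b²) = √(0.4031² + 2.57²) = 2.601 kip/in.
r_n/Ω = (1/2.0) × 0.6 × 60 × (0.707 × 0.1875) = 2.386 kip/in → NOT adequate.

f_max ≈ 2.6 kip/in; NOT adequate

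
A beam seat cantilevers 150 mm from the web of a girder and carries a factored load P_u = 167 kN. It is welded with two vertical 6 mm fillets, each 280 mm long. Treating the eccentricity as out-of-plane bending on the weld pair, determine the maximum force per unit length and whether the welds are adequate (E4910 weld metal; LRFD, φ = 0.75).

E49XX → F_EXX = 490 MPa.
L_w = 2 × 280 = 560 mm; section modulus (unit throat) S = 2 × L²/6 = 26130 mm².
Direct shear f_v = P/L_w = 167×10³/560 = 298.2 N/mm.
Moment M = P × e = 167×10³ × 150 = 25050000 N·mm; bending f_b = M/S = 958.5 N/mm.
f_max = √(f_v² + f_b²) = √(298.2² + 958.5²) = 1004 N/mm.
φr_n = 0.75 × 0.6 × 490 × (0.707 × 6) = 935.4 N/mm → NOT adequate.

f_max ≈ 1000 N/mm; NOT adequate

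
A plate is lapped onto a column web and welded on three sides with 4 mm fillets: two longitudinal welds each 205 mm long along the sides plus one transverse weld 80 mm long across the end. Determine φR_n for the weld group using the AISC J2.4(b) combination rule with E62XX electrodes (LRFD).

E62XX → F_EXX = 620 MPa.
t_e = 0.707 × 4 = 2.828 mm.
R_nwl = 0.6 × 620 × 2.828 × 410 × 10⁻³ = 431.3 kN (longitudinal, 2 welds).
R_nwt = 0.6 × 620 × 2.828 × 80 × 10⁻³ = 84.16 kN (transverse, base value).
(i) R_nwl + R_nwt = 515.5 kN; (ii) 0.85 R_nwl + 1.5 R_nwt = 492.9 kN.
R_n = max = 515.5 kN [governs: (i)]; φR_n = 386.6 kN.

φR_n ≈ 387 kN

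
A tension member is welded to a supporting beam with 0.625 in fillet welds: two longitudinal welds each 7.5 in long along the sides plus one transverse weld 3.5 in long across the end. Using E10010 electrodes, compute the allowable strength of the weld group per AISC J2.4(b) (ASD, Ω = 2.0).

R_n/Ω ≈ 245 kip

E100XX → F_EXX = 100 ksi.
t_e = 0.707 × 0.625 = 0.4419 in.
R_nwl = 0.6 × 100 × 0.4419 × 15 = 397.7 kip (longitudinal, 2 welds).
R_nwt = 0.6 × 100 × 0.4419 × 3.5 = 92.79 kip (transverse, base value).
(i) R_nwl + R_nwt = 490.5 kip; (ii) 0.85 R_nwl + 1.5 R_nwt = 477.2 kip.
R_n = max = 490.5 kip [governs: (i)]; R_n/Ω = 245.2 kip.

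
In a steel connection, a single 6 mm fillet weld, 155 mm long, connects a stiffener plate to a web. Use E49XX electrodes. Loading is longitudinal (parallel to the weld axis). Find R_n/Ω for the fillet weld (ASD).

E49XX → F_EXX = 490 MPa.
Effective throat t_e = 0.707 × 6 = 4.242 mm.
Total length L = 155 mm; A_we = 4.242 × 155 = 657.5 mm².
F_nw = 0.6 F_EXX = 0.6 × 490 = 294 MPa.
R_n = 294 × 657.5 × 10⁻³ = 193.3 kN; R_n/Ω = 193.3/2.0 = 96.65 kN.

R_n/Ω ≈ 96.7 kN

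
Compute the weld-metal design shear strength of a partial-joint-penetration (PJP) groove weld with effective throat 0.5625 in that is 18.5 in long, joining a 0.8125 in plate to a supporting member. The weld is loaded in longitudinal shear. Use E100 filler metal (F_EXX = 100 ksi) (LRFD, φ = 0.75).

φR_n ≈ 468 kip

Effective throat (given) t_e = 0.5625 in.
A_we = 0.5625 × 18.5 = 10.41 in².
F_nw = 0.6 F_EXX = 60 ksi.
φR_n = 0.75 × 60 × 10.41 = 468.3 kip.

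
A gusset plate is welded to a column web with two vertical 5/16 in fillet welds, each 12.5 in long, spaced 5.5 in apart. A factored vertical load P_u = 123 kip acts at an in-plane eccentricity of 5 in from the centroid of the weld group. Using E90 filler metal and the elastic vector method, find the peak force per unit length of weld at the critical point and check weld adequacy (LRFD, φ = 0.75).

f_max ≈ 11.1 kip/in; NOT adequate

E90XX → F_EXX = 90 ksi.
Total weld length L_w = 25 in. Treat welds as unit-width lines.
Polar moment about centroid: J = 2[d³/12 + d(b/2)²] = 2[12.5³/12 + 12.5×2.75²] = 514.6 in³.
Direct shear f_v = P/L_w = 123 / 25 = 4.92 kip/in (vertical).
Torsion M = P·e = 123 × 5 = 615 kip·in.
Critical point at (x, y) = (2.75, 6.25) from centroid. f_tx = M·y/J = 7.47 kip/in; f_ty = M·x/J = 3.287 kip/in.
Resultant f_max = √[f_tx² + (f_v + f_ty)²] = √[7.47² + (4.92 + 3.287)²] = 11.1 kip/in.
Capacity per unit length: φr_n = 0.75 × 0.6 × 90 × (0.707 × 0.3125) = 8.948 kip/in.
11.1 > 8.948 → NOT adequate.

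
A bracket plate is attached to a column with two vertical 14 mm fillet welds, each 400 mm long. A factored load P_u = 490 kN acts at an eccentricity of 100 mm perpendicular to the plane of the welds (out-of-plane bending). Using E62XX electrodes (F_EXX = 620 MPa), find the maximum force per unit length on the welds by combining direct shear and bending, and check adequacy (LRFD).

f_max ≈ 1100 N/mm; adequate

L_w = 2 × 400 = 800 mm; section modulus (unit throat) S = 2 × L²/6 = 53330 mm².
Direct shear f_v = P/L_w = 490×10³/800 = 612.5 N/mm.
Moment M = P × e = 490×10³ × 100 = 49000000 N·mm; bending f_b = M/S = 918.8 N/mm.
f_max = √(f_v² + f_b²) = √(612.5² + 918.8²) = 1104 N/mm.
φr_n = 0.75 × 0.6 × 620 × (0.707 × 14) = 2762 N/mm → adequate.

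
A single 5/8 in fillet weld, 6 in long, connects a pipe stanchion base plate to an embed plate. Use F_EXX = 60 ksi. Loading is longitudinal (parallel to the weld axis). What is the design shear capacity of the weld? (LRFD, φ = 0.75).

Effective throat t_e = 0.707 × 0.625 = 0.4419 in.
Total length L = 6 in; A_we = 0.4419 × 6 = 2.651 in².
F_nw = 0.6 F_EXX = 0.6 × 60 = 36 ksi.
φR_n = 0.75 × 36 × 2.651 = 71.58 kip.

φR_n ≈ 71.6 kip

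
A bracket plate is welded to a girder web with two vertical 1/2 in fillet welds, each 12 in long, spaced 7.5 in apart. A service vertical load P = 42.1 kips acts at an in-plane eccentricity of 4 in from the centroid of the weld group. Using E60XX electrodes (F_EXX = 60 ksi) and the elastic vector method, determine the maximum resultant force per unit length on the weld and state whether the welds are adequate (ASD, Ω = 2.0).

f_max ≈ 3.2 kip/in; adequate

Total weld length L_w = 24 in. Treat welds as unit-width lines.
Polar moment about centroid: J = 2[d³/12 + d(b/2)²] = 2[12³/12 + 12×3.75²] = 625.5 in³.
Direct shear f_v = P/L_w = 42.1 / 24 = 1.754 kip/in (vertical).
Torsion M = P·e = 42.1 × 4 = 168.4 kip·in.
Critical point at (x, y) = (3.75, 6) from centroid. f_tx = M·y/J = 1.615 kip/in; f_ty = M·x/J = 1.01 kip/in.
Resultant f_max = √[f_tx² + (f_v + f_ty)²] = √[1.615² + (1.754 + 1.01)²] = 3.201 kip/in.
Capacity per unit length: r_n/Ω = (1/2.0) × 0.6 × 60 × (0.707 × 0.5) = 6.363 kip/in.
3.201 ≤ 6.363 → adequate.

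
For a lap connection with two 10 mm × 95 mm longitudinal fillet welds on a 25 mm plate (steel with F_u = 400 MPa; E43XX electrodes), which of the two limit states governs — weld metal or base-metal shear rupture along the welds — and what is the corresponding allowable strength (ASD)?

R_n/Ω ≈ 173 kN (weld metal governs)

E43XX → F_EXX = 430 MPa.
t_e = 0.707 × 10 = 7.07 mm; L = 190 mm.
Weld metal: R_n/Ω = (1/2.0) × 0.6 × 430 × 7.07 × 190 × 10⁻³ = 173.3 kN.
Base metal (shear rupture): R_n/Ω = (1/2.0) × 0.6 × 400 × 25 × 190 × 10⁻³ = 570 kN.
Governing: weld metal.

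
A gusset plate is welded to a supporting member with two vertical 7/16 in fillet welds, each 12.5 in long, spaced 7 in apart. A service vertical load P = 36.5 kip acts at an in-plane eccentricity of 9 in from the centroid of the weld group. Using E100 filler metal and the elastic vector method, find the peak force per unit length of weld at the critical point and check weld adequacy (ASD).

f_max ≈ 4.62 kip/in; adequate

E100XX → F_EXX = 100 ksi.
Total weld length L_w = 25 in. Treat welds as unit-width lines.
Polar moment about centroid: J = 2[d³/12 + d(b/2)²] = 2[12.5³/12 + 12.5×3.5²] = 631.8 in³.
Direct shear f_v = P/L_w = 36.5 / 25 = 1.46 kip/in (vertical).
Torsion M = P·e = 36.5 × 9 = 328.5 kip·in.
Critical point at (x, y) = (3.5, 6.25) from centroid. f_tx = M·y/J = 3.25 kip/in; f_ty = M·x/J = 1.82 kip/in.
Resultant f_max = √[f_tx² + (f_v + f_ty)²] = √[3.25² + (1.46 + 1.82)²] = 4.617 kip/in.
Capacity per unit length: r_n/Ω = (1/2.0) × 0.6 × 100 × (0.707 × 0.4375) = 9.279 kip/in.
4.617 ≤ 9.279 → adequate.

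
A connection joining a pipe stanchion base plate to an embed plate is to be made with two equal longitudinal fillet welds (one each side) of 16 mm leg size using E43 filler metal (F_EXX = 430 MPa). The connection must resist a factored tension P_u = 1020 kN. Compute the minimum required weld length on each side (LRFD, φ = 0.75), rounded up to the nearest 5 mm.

Throat t_e = 0.707 × 16 = 11.31 mm.
φr_n = 0.75 × 0.6 × 430 × 11.31 × 10⁻³ = 2.189 kN/mm.
L_req = P_u / φr_n = 1020 / 2.189 = 466 mm total.
Per side: 466 / 2 = 233 mm.
Round up → use L = 235 mm on each side.

L = 235 mm on each side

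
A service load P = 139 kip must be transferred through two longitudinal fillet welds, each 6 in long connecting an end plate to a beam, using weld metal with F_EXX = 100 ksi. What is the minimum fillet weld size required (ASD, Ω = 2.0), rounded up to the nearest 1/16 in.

w = 9/16 in

Total weld length L = 12 in.
Required throat t_e = P × Ω / (0.6 F_EXX × L) = 139 × 2.0 / (0.6 × 100 × 12) = 0.3861 in.
Required leg w = t_e / 0.707 = 0.5461 in → use 9/16 in.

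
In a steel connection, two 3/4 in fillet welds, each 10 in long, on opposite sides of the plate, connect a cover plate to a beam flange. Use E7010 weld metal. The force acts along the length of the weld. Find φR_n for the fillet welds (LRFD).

φR_n ≈ 334 kips

E70XX → F_EXX = 70 ksi.
Effective throat t_e = 0.707 × 0.75 = 0.5302 in.
Total length L = 20 in; A_we = 0.5302 × 20 = 10.61 in².
F_nw = 0.6 F_EXX = 0.6 × 70 = 42 ksi.
φR_n = 0.75 × 42 × 10.61 = 334.1 kips.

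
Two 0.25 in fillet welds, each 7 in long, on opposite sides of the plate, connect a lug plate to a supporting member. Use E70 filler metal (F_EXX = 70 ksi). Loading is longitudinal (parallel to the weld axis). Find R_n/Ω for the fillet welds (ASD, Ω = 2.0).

R_n/Ω ≈ 52 kips

Effective throat t_e = 0.707 × 0.25 = 0.1767 in.
Total length L = 14 in; A_we = 0.1767 × 14 = 2.474 in².
F_nw = 0.6 F_EXX = 0.6 × 70 = 42 ksi.
R_n = 42 × 2.474 = 103.9 kips; R_n/Ω = 103.9/2.0 = 51.96 kips.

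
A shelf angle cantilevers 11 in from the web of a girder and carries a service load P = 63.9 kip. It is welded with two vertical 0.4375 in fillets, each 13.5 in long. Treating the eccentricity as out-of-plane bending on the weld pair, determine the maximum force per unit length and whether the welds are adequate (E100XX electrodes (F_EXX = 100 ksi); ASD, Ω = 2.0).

f_max ≈ 11.8 kip/in; NOT adequate

L_w = 2 × 13.5 = 27 in; section modulus (unit throat) S = 2 × L²/6 = 60.75 in².
Direct shear f_v = P/L_w = 63.9/27 = 2.367 kip/in.
Moment M = P × e = 63.9 × 11 = 702.9 kip·in; bending f_b = M/S = 11.57 kip/in.
f_max = √(f_v² + f_b²) = √(2.367² + 11.57²) = 11.81 kip/in.
r_n/Ω = (1/2.0) × 0.6 × 100 × (0.707 × 0.4375) = 9.279 kip/in → NOT adequate.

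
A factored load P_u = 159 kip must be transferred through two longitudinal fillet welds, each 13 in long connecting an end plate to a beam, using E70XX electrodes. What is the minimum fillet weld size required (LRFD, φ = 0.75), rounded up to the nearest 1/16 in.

E70XX → F_EXX = 70 ksi.
Total weld length L = 26 in.
Required throat t_e = P_u / (φ × 0.6 F_EXX × L) = 159 / (0.75 × 0.6 × 70 × 26) = 0.1941 in.
Required leg w = t_e / 0.707 = 0.2746 in → use 5/16 in.

w = 5/16 in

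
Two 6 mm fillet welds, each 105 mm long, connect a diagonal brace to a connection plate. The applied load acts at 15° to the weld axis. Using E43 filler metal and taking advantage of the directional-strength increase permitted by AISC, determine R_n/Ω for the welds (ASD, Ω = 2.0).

E43XX → F_EXX = 430 MPa.
t_e = 0.707 × 6 = 4.242 mm; A_we = 4.242 × 210 = 890.8 mm².
Directional factor: 1.0 + 0.5 sin^1.5(15°) = 1.066.
F_nw = 0.6 × 430 × 1.066 = 275 MPa.
R_n/Ω = (275 × 890.8) / 2.0 × 10⁻³ = 122.5 kN.

R_n/Ω ≈ 122 kN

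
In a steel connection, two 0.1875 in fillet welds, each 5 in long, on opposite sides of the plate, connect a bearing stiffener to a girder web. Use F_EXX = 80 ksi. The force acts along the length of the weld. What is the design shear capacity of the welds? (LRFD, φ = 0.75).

φR_n ≈ 47.7 kips

Effective throat t_e = 0.707 × 0.1875 = 0.1326 in.
Total length L = 10 in; A_we = 0.1326 × 10 = 1.326 in².
F_nw = 0.6 F_EXX = 0.6 × 80 = 48 ksi.
φR_n = 0.75 × 48 × 1.326 = 47.72 kips.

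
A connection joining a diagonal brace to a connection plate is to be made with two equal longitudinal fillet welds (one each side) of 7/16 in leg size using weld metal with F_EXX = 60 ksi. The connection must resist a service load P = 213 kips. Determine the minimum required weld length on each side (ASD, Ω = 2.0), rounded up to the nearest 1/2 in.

Throat t_e = 0.707 × 0.4375 = 0.3093 in.
r_n/Ω = (0.6 × 60 × 0.3093) / 2.0 = 5.568 kip/in.
L_req = P / (r_n/Ω) = 213 / 5.568 = 38.26 in total.
Per side: 38.26 / 2 = 19.13 in.
Round up → use L = 19.5 in on each side.

L = 19.5 in on each side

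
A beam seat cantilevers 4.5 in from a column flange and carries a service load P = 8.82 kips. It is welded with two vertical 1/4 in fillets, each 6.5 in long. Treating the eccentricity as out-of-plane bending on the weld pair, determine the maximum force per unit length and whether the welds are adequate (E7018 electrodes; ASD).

f_max ≈ 2.9 kip/in; adequate

E70XX → F_EXX = 70 ksi.
L_w = 2 × 6.5 = 13 in; section modulus (unit throat) S = 2 × L²/6 = 14.08 in².
Direct shear f_v = P/L_w = 8.82/13 = 0.6785 kip/in.
Moment M = P × e = 8.82 × 4.5 = 39.69 kip·in; bending f_b = M/S = 2.818 kip/in.
f_max = √(f_v² + f_b²) = √(0.6785² + 2.818²) = 2.899 kip/in.
r_n/Ω = (1/2.0) × 0.6 × 70 × (0.707 × 0.25) = 3.712 kip/in → adequate.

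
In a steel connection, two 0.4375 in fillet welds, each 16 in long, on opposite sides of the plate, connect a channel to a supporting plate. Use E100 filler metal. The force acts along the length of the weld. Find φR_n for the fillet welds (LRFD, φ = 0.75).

φR_n ≈ 445 kips

E100XX → F_EXX = 100 ksi.
Effective throat t_e = 0.707 × 0.4375 = 0.3093 in.
Total length L = 32 in; A_we = 0.3093 × 32 = 9.898 in².
F_nw = 0.6 F_EXX = 0.6 × 100 = 60 ksi.
φR_n = 0.75 × 60 × 9.898 = 445.4 kips.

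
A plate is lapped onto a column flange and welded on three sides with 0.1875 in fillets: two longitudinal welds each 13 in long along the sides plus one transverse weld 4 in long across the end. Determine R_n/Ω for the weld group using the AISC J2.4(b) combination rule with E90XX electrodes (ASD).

E90XX → F_EXX = 90 ksi.
t_e = 0.707 × 0.1875 = 0.1326 in.
R_nwl = 0.6 × 90 × 0.1326 × 26 = 186.1 kips (longitudinal, 2 welds).
R_nwt = 0.6 × 90 × 0.1326 × 4 = 28.63 kips (transverse, base value).
(i) R_nwl + R_nwt = 214.8 kips; (ii) 0.85 R_nwl + 1.5 R_nwt = 201.2 kips.
R_n = max = 214.8 kips [governs: (i)]; R_n/Ω = 107.4 kips.

R_n/Ω ≈ 107 kips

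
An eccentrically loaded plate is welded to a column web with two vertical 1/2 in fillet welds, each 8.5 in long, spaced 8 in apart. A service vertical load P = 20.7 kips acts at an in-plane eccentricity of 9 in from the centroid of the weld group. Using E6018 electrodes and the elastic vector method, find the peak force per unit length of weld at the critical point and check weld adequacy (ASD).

E60XX → F_EXX = 60 ksi.
Total weld length L_w = 17 in. Treat welds as unit-width lines.
Polar moment about centroid: J = 2[d³/12 + d(b/2)²] = 2[8.5³/12 + 8.5×4²] = 374.4 in³.
Direct shear f_v = P/L_w = 20.7 / 17 = 1.218 kip/in (vertical).
Torsion M = P·e = 20.7 × 9 = 186.3 kip·in.
Critical point at (x, y) = (4, 4.25) from centroid. f_tx = M·y/J = 2.115 kip/in; f_ty = M·x/J = 1.991 kip/in.
Resultant f_max = √[f_tx² + (f_v + f_ty)²] = √[2.115² + (1.218 + 1.991)²] = 3.843 kip/in.
Capacity per unit length: r_n/Ω = (1/2.0) × 0.6 × 60 × (0.707 × 0.5) = 6.363 kip/in.
3.843 ≤ 6.363 → adequate.

f_max ≈ 3.84 kip/in; adequate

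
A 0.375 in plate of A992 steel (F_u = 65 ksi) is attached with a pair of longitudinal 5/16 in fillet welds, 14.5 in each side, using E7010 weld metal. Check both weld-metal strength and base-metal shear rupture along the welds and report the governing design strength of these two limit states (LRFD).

φR_n ≈ 202 kip (weld metal governs)

E70XX → F_EXX = 70 ksi.
t_e = 0.707 × 0.3125 = 0.2209 in; L = 29 in.
Weld metal: φR_n = 0.75 × 0.6 × 70 × 0.2209 × 29 = 201.8 kip.
Base metal (shear rupture): φR_n = 0.75 × 0.6 × 65 × 0.375 × 29 = 318.1 kip.
Governing: weld metal.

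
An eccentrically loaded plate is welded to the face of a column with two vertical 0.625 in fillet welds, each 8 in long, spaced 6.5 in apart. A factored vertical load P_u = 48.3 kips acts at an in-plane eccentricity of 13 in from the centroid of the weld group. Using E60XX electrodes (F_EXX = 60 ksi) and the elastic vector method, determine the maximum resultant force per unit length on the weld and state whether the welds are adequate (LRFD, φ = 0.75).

Total weld length L_w = 16 in. Treat welds as unit-width lines.
Polar moment about centroid: J = 2[d³/12 + d(b/2)²] = 2[8³/12 + 8×3.25²] = 254.3 in³.
Direct shear f_v = P/L_w = 48.3 / 16 = 3.019 kip/in (vertical).
Torsion M = P·e = 48.3 × 13 = 627.9 kip·in.
Critical point at (x, y) = (3.25, 4) from centroid. f_tx = M·y/J = 9.875 kip/in; f_ty = M·x/J = 8.024 kip/in.
Resultant f_max = √[f_tx² + (f_v + f_ty)²] = √[9.875² + (3.019 + 8.024)²] = 14.81 kip/in.
Capacity per unit length: φr_n = 0.75 × 0.6 × 60 × (0.707 × 0.625) = 11.93 kip/in.
14.81 > 11.93 → NOT adequate.

f_max ≈ 14.8 kip/in; NOT adequate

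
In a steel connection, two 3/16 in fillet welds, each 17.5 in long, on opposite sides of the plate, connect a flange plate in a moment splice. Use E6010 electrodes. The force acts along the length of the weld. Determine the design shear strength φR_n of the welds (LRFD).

φR_n ≈ 125 kip

E60XX → F_EXX = 60 ksi.
Effective throat t_e = 0.707 × 0.1875 = 0.1326 in.
Total length L = 35 in; A_we = 0.1326 × 35 = 4.64 in².
F_nw = 0.6 F_EXX = 0.6 × 60 = 36 ksi.
φR_n = 0.75 × 36 × 4.64 = 125.3 kip.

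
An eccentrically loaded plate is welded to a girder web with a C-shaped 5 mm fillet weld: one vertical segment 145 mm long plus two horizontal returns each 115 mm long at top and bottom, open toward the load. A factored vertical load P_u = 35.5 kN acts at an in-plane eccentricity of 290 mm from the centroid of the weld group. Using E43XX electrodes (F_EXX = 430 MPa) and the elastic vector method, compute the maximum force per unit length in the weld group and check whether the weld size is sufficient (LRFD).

f_max ≈ 625 N/mm; adequate

Total weld length L_w = 375 mm. Treat welds as unit-width lines.
Centroid: x̄ = 2×115×57.5 / 375 = 35.27 mm from the vertical weld.
Polar moment about centroid: J = I_x + I_y = [145³/12 + 2×115×72.5²] + [145×35.27² + 2(115³/12 + 115×22.23²)] = 2011000 mm³.
Direct shear f_v = P/L_w = 35.5×10³ / 375 = 94.67 N/mm (vertical).
Torsion M = P·e = 35.5×10³ × 290 = 10295000 N·mm.
Critical point at (x, y) = (79.73, 72.5) from centroid. f_tx = M·y/J = 371.2 N/mm; f_ty = M·x/J = 408.3 N/mm.
Resultant f_max = √[f_tx² + (f_v + f_ty)²] = √[371.2² + (94.67 + 408.3)²] = 625.1 N/mm.
Capacity per unit length: φr_n = 0.75 × 0.6 × 430 × (0.707 × 5) = 684 N/mm.
625.1 ≤ 684 → adequate.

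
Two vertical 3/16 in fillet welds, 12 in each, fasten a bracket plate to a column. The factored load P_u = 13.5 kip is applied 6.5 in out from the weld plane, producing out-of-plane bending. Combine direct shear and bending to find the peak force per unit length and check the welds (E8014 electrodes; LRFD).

f_max ≈ 1.91 kip/in; adequate

E80XX → F_EXX = 80 ksi.
L_w = 2 × 12 = 24 in; section modulus (unit throat) S = 2 × L²/6 = 48 in².
Direct shear f_v = P/L_w = 13.5/24 = 0.5625 kip/in.
Moment M = P × e = 13.5 × 6.5 = 87.75 kip·in; bending f_b = M/S = 1.828 kip/in.
f_max = √(f_v² + f_b²) = √(0.5625² + 1.828²) = 1.913 kip/in.
φr_n = 0.75 × 0.6 × 80 × (0.707 × 0.1875) = 4.772 kip/in → adequate.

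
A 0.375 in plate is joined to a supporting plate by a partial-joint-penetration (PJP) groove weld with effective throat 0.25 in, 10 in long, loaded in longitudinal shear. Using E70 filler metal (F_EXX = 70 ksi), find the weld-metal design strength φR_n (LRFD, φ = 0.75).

φR_n ≈ 78.8 kip

Effective throat (given) t_e = 0.25 in.
A_we = 0.25 × 10 = 2.5 in².
F_nw = 0.6 F_EXX = 42 ksi.
φR_n = 0.75 × 42 × 2.5 = 78.75 kip.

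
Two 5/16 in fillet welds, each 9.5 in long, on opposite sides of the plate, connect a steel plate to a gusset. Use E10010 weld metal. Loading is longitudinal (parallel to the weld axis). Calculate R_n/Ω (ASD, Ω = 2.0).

R_n/Ω ≈ 126 kips

E100XX → F_EXX = 100 ksi.
Effective throat t_e = 0.707 × 0.3125 = 0.2209 in.
Total length L = 19 in; A_we = 0.2209 × 19 = 4.198 in².
F_nw = 0.6 F_EXX = 0.6 × 100 = 60 ksi.
R_n = 60 × 4.198 = 251.9 kips; R_n/Ω = 251.9/2.0 = 125.9 kips.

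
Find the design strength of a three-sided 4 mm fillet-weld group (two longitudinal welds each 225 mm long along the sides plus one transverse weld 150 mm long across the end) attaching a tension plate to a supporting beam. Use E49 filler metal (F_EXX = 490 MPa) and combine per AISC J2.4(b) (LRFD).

φR_n ≈ 379 kN

t_e = 0.707 × 4 = 2.828 mm.
R_nwl = 0.6 × 490 × 2.828 × 450 × 10⁻³ = 374.1 kN (longitudinal, 2 welds).
R_nwt = 0.6 × 490 × 2.828 × 150 × 10⁻³ = 124.7 kN (transverse, base value).
(i) R_nwl + R_nwt = 498.9 kN; (ii) 0.85 R_nwl + 1.5 R_nwt = 505.1 kN.
R_n = max = 505.1 kN [governs: (ii)]; φR_n = 378.8 kN.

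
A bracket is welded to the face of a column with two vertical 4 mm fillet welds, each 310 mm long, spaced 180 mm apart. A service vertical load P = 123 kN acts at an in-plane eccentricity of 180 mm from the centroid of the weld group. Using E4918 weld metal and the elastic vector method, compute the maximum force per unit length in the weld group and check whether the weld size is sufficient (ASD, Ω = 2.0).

f_max ≈ 526 N/mm; NOT adequate

E49XX → F_EXX = 490 MPa.
Total weld length L_w = 620 mm. Treat welds as unit-width lines.
Polar moment about centroid: J = 2[d³/12 + d(b/2)²] = 2[310³/12 + 310×90²] = 9987000 mm³.
Direct shear f_v = P/L_w = 123×10³ / 620 = 198.4 N/mm (vertical).
Torsion M = P·e = 123×10³ × 180 = 22140000 N·mm.
Critical point at (x, y) = (90, 155) from centroid. f_tx = M·y/J = 343.6 N/mm; f_ty = M·x/J = 199.5 N/mm.
Resultant f_max = √[f_tx² + (f_v + f_ty)²] = √[343.6² + (198.4 + 199.5)²] = 525.7 N/mm.
Capacity per unit length: r_n/Ω = (1/2.0) × 0.6 × 490 × (0.707 × 4) = 415.7 N/mm.
525.7 > 415.7 → NOT adequate.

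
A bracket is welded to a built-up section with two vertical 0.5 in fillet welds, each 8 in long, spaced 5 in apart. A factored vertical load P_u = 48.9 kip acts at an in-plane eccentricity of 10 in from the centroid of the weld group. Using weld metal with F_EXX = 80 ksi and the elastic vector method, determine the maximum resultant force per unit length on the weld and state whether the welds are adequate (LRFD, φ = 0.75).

f_max ≈ 14.3 kip/in; NOT adequate

Total weld length L_w = 16 in. Treat welds as unit-width lines.
Polar moment about centroid: J = 2[d³/12 + d(b/2)²] = 2[8³/12 + 8×2.5²] = 185.3 in³.
Direct shear f_v = P/L_w = 48.9 / 16 = 3.056 kip/in (vertical).
Torsion M = P·e = 48.9 × 10 = 489 kip·in.
Critical point at (x, y) = (2.5, 4) from centroid. f_tx = M·y/J = 10.55 kip/in; f_ty = M·x/J = 6.596 kip/in.
Resultant f_max = √[f_tx² + (f_v + f_ty)²] = √[10.55² + (3.056 + 6.596)²] = 14.3 kip/in.
Capacity per unit length: φr_n = 0.75 × 0.6 × 80 × (0.707 × 0.5) = 12.73 kip/in.
14.3 > 12.73 → NOT adequate.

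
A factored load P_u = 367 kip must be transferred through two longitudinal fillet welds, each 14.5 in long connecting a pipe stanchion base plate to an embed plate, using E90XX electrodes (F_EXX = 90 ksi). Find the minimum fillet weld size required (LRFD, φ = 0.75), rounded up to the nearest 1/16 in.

Total weld length L = 29 in.
Required throat t_e = P_u / (φ × 0.6 F_EXX × L) = 367 / (0.75 × 0.6 × 90 × 29) = 0.3125 in.
Required leg w = t_e / 0.707 = 0.442 in → use 1/2 in.

w = 1/2 in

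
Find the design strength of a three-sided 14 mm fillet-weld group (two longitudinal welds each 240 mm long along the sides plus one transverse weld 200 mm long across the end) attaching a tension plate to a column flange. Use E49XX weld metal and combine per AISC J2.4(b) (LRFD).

φR_n ≈ 1550 kN

E49XX → F_EXX = 490 MPa.
t_e = 0.707 × 14 = 9.898 mm.
R_nwl = 0.6 × 490 × 9.898 × 480 × 10⁻³ = 1397 kN (longitudinal, 2 welds).
R_nwt = 0.6 × 490 × 9.898 × 200 × 10⁻³ = 582 kN (transverse, base value).
(i) R_nwl + R_nwt = 1979 kN; (ii) 0.85 R_nwl + 1.5 R_nwt = 2060 kN.
R_n = max = 2060 kN [governs: (ii)]; φR_n = 1545 kN.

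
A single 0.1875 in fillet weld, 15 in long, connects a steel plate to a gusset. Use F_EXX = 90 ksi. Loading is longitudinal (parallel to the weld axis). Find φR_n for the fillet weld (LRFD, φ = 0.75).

φR_n ≈ 80.5 kip

Effective throat t_e = 0.707 × 0.1875 = 0.1326 in.
Total length L = 15 in; A_we = 0.1326 × 15 = 1.988 in².
F_nw = 0.6 F_EXX = 0.6 × 90 = 54 ksi.
φR_n = 0.75 × 54 × 1.988 = 80.53 kip.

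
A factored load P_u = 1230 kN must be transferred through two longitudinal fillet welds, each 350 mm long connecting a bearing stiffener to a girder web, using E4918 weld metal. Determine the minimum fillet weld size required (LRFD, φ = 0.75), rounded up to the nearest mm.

E49XX → F_EXX = 490 MPa.
Total weld length L = 700 mm.
Required throat t_e = P_u / (φ × 0.6 F_EXX × L) = 1230 / (0.75 × 0.6 × 490 × 700 × 10⁻³) = 7.969 mm.
Required leg w = t_e / 0.707 = 11.27 mm → use 12 mm.

w = 12 mm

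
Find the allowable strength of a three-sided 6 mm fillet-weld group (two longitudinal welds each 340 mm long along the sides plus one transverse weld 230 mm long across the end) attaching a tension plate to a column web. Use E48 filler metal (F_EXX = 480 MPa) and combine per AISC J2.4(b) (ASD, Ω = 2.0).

t_e = 0.707 × 6 = 4.242 mm.
R_nwl = 0.6 × 480 × 4.242 × 680 × 10⁻³ = 830.8 kN (longitudinal, 2 welds).
R_nwt = 0.6 × 480 × 4.242 × 230 × 10⁻³ = 281 kN (transverse, base value).
(i) R_nwl + R_nwt = 1112 kN; (ii) 0.85 R_nwl + 1.5 R_nwt = 1128 kN.
R_n = max = 1128 kN [governs: (ii)]; R_n/Ω = 563.8 kN.

R_n/Ω ≈ 564 kN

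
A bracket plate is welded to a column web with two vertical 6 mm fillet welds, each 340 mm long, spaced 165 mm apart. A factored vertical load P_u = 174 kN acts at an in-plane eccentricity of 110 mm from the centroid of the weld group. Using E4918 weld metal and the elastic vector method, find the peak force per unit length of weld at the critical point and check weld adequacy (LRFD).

E49XX → F_EXX = 490 MPa.
Total weld length L_w = 680 mm. Treat welds as unit-width lines.
Polar moment about centroid: J = 2[d³/12 + d(b/2)²] = 2[340³/12 + 340×82.5²] = 11180000 mm³.
Direct shear f_v = P/L_w = 174×10³ / 680 = 255.9 N/mm (vertical).
Torsion M = P·e = 174×10³ × 110 = 19140000 N·mm.
Critical point at (x, y) = (82.5, 170) from centroid. f_tx = M·y/J = 291.1 N/mm; f_ty = M·x/J = 141.3 N/mm.
Resultant f_max = √[f_tx² + (f_v + f_ty)²] = √[291.1² + (255.9 + 141.3)²] = 492.4 N/mm.
Capacity per unit length: φr_n = 0.75 × 0.6 × 490 × (0.707 × 6) = 935.4 N/mm.
492.4 ≤ 935.4 → adequate.

f_max ≈ 492 N/mm; adequate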